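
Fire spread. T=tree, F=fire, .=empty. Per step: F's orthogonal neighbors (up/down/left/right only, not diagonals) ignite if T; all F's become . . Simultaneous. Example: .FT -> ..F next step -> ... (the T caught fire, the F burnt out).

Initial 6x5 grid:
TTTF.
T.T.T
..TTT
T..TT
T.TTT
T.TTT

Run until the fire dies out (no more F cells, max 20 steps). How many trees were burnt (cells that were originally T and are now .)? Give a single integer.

Answer: 17

Derivation:
Step 1: +1 fires, +1 burnt (F count now 1)
Step 2: +2 fires, +1 burnt (F count now 2)
Step 3: +2 fires, +2 burnt (F count now 2)
Step 4: +2 fires, +2 burnt (F count now 2)
Step 5: +2 fires, +2 burnt (F count now 2)
Step 6: +3 fires, +2 burnt (F count now 3)
Step 7: +3 fires, +3 burnt (F count now 3)
Step 8: +2 fires, +3 burnt (F count now 2)
Step 9: +0 fires, +2 burnt (F count now 0)
Fire out after step 9
Initially T: 20, now '.': 27
Total burnt (originally-T cells now '.'): 17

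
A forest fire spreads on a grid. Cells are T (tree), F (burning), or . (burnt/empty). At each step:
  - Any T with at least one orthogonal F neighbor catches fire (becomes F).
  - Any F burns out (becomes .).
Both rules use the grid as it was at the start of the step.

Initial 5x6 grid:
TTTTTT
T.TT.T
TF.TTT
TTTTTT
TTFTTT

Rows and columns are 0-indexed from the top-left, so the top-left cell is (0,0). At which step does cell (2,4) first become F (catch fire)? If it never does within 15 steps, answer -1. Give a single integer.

Step 1: cell (2,4)='T' (+5 fires, +2 burnt)
Step 2: cell (2,4)='T' (+5 fires, +5 burnt)
Step 3: cell (2,4)='T' (+4 fires, +5 burnt)
Step 4: cell (2,4)='F' (+4 fires, +4 burnt)
  -> target ignites at step 4
Step 5: cell (2,4)='.' (+4 fires, +4 burnt)
Step 6: cell (2,4)='.' (+2 fires, +4 burnt)
Step 7: cell (2,4)='.' (+1 fires, +2 burnt)
Step 8: cell (2,4)='.' (+0 fires, +1 burnt)
  fire out at step 8

4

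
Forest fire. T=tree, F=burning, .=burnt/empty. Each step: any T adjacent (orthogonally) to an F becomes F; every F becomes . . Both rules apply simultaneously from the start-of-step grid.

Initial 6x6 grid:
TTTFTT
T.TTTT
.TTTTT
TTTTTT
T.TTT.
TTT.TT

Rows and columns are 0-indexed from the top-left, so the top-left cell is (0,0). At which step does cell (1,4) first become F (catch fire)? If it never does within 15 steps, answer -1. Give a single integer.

Step 1: cell (1,4)='T' (+3 fires, +1 burnt)
Step 2: cell (1,4)='F' (+5 fires, +3 burnt)
  -> target ignites at step 2
Step 3: cell (1,4)='.' (+5 fires, +5 burnt)
Step 4: cell (1,4)='.' (+6 fires, +5 burnt)
Step 5: cell (1,4)='.' (+4 fires, +6 burnt)
Step 6: cell (1,4)='.' (+3 fires, +4 burnt)
Step 7: cell (1,4)='.' (+3 fires, +3 burnt)
Step 8: cell (1,4)='.' (+1 fires, +3 burnt)
Step 9: cell (1,4)='.' (+0 fires, +1 burnt)
  fire out at step 9

2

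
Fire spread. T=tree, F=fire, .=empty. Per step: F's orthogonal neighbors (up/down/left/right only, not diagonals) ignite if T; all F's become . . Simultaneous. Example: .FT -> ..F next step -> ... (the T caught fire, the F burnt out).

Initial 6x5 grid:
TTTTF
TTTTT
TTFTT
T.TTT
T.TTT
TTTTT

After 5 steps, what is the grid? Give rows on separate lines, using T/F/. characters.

Step 1: 6 trees catch fire, 2 burn out
  TTTF.
  TTFTF
  TF.FT
  T.FTT
  T.TTT
  TTTTT
Step 2: 7 trees catch fire, 6 burn out
  TTF..
  TF.F.
  F...F
  T..FT
  T.FTT
  TTTTT
Step 3: 6 trees catch fire, 7 burn out
  TF...
  F....
  .....
  F...F
  T..FT
  TTFTT
Step 4: 5 trees catch fire, 6 burn out
  F....
  .....
  .....
  .....
  F...F
  TF.FT
Step 5: 2 trees catch fire, 5 burn out
  .....
  .....
  .....
  .....
  .....
  F...F

.....
.....
.....
.....
.....
F...F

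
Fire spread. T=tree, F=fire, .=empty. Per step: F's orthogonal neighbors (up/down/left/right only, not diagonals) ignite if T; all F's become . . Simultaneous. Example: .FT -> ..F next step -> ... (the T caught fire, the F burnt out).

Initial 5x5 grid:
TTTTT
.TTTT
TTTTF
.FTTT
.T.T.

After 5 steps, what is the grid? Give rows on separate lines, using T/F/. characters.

Step 1: 6 trees catch fire, 2 burn out
  TTTTT
  .TTTF
  TFTF.
  ..FTF
  .F.T.
Step 2: 6 trees catch fire, 6 burn out
  TTTTF
  .FTF.
  F.F..
  ...F.
  ...T.
Step 3: 4 trees catch fire, 6 burn out
  TFTF.
  ..F..
  .....
  .....
  ...F.
Step 4: 2 trees catch fire, 4 burn out
  F.F..
  .....
  .....
  .....
  .....
Step 5: 0 trees catch fire, 2 burn out
  .....
  .....
  .....
  .....
  .....

.....
.....
.....
.....
.....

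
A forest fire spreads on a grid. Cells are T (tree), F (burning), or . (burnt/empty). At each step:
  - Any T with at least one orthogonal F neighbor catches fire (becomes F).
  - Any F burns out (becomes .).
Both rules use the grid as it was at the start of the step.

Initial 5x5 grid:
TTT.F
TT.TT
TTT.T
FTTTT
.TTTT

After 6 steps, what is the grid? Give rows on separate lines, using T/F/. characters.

Step 1: 3 trees catch fire, 2 burn out
  TTT..
  TT.TF
  FTT.T
  .FTTT
  .TTTT
Step 2: 6 trees catch fire, 3 burn out
  TTT..
  FT.F.
  .FT.F
  ..FTT
  .FTTT
Step 3: 6 trees catch fire, 6 burn out
  FTT..
  .F...
  ..F..
  ...FF
  ..FTT
Step 4: 3 trees catch fire, 6 burn out
  .FT..
  .....
  .....
  .....
  ...FF
Step 5: 1 trees catch fire, 3 burn out
  ..F..
  .....
  .....
  .....
  .....
Step 6: 0 trees catch fire, 1 burn out
  .....
  .....
  .....
  .....
  .....

.....
.....
.....
.....
.....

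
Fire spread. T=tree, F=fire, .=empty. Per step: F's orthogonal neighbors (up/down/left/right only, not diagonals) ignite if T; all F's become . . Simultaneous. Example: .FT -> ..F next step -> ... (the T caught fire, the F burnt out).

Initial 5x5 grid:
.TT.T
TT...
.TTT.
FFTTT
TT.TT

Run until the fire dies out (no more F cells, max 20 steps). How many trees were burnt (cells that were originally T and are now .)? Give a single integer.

Step 1: +4 fires, +2 burnt (F count now 4)
Step 2: +3 fires, +4 burnt (F count now 3)
Step 3: +5 fires, +3 burnt (F count now 5)
Step 4: +2 fires, +5 burnt (F count now 2)
Step 5: +0 fires, +2 burnt (F count now 0)
Fire out after step 5
Initially T: 15, now '.': 24
Total burnt (originally-T cells now '.'): 14

Answer: 14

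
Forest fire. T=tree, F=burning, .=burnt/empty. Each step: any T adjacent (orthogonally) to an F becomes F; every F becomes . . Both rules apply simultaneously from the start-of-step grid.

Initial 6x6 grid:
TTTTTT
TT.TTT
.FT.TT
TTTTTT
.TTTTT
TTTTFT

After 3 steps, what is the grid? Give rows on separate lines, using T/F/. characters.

Step 1: 6 trees catch fire, 2 burn out
  TTTTTT
  TF.TTT
  ..F.TT
  TFTTTT
  .TTTFT
  TTTF.F
Step 2: 9 trees catch fire, 6 burn out
  TFTTTT
  F..TTT
  ....TT
  F.FTFT
  .FTF.F
  TTF...
Step 3: 7 trees catch fire, 9 burn out
  F.FTTT
  ...TTT
  ....FT
  ...F.F
  ..F...
  TF....

F.FTTT
...TTT
....FT
...F.F
..F...
TF....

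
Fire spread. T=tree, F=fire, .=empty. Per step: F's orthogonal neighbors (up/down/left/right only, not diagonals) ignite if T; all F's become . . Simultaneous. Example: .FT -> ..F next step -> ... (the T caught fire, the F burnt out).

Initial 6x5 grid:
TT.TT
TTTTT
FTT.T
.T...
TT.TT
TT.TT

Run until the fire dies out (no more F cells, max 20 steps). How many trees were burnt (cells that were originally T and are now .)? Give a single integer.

Answer: 17

Derivation:
Step 1: +2 fires, +1 burnt (F count now 2)
Step 2: +4 fires, +2 burnt (F count now 4)
Step 3: +3 fires, +4 burnt (F count now 3)
Step 4: +3 fires, +3 burnt (F count now 3)
Step 5: +3 fires, +3 burnt (F count now 3)
Step 6: +2 fires, +3 burnt (F count now 2)
Step 7: +0 fires, +2 burnt (F count now 0)
Fire out after step 7
Initially T: 21, now '.': 26
Total burnt (originally-T cells now '.'): 17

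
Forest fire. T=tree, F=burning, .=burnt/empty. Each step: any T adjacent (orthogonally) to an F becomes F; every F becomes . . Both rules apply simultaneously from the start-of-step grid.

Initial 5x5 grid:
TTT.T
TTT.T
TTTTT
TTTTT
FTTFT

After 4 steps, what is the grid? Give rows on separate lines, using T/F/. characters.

Step 1: 5 trees catch fire, 2 burn out
  TTT.T
  TTT.T
  TTTTT
  FTTFT
  .FF.F
Step 2: 5 trees catch fire, 5 burn out
  TTT.T
  TTT.T
  FTTFT
  .FF.F
  .....
Step 3: 4 trees catch fire, 5 burn out
  TTT.T
  FTT.T
  .FF.F
  .....
  .....
Step 4: 4 trees catch fire, 4 burn out
  FTT.T
  .FF.F
  .....
  .....
  .....

FTT.T
.FF.F
.....
.....
.....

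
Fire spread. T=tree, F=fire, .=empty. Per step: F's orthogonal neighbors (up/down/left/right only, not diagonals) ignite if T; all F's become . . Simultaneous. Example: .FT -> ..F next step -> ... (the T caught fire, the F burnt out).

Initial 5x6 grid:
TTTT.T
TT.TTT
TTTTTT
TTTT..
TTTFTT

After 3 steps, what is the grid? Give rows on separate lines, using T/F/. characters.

Step 1: 3 trees catch fire, 1 burn out
  TTTT.T
  TT.TTT
  TTTTTT
  TTTF..
  TTF.FT
Step 2: 4 trees catch fire, 3 burn out
  TTTT.T
  TT.TTT
  TTTFTT
  TTF...
  TF...F
Step 3: 5 trees catch fire, 4 burn out
  TTTT.T
  TT.FTT
  TTF.FT
  TF....
  F.....

TTTT.T
TT.FTT
TTF.FT
TF....
F.....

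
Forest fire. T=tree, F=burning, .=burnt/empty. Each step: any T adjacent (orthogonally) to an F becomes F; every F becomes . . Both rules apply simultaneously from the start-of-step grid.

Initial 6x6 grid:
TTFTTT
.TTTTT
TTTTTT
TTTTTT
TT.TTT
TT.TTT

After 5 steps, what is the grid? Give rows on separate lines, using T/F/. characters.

Step 1: 3 trees catch fire, 1 burn out
  TF.FTT
  .TFTTT
  TTTTTT
  TTTTTT
  TT.TTT
  TT.TTT
Step 2: 5 trees catch fire, 3 burn out
  F...FT
  .F.FTT
  TTFTTT
  TTTTTT
  TT.TTT
  TT.TTT
Step 3: 5 trees catch fire, 5 burn out
  .....F
  ....FT
  TF.FTT
  TTFTTT
  TT.TTT
  TT.TTT
Step 4: 5 trees catch fire, 5 burn out
  ......
  .....F
  F...FT
  TF.FTT
  TT.TTT
  TT.TTT
Step 5: 5 trees catch fire, 5 burn out
  ......
  ......
  .....F
  F...FT
  TF.FTT
  TT.TTT

......
......
.....F
F...FT
TF.FTT
TT.TTT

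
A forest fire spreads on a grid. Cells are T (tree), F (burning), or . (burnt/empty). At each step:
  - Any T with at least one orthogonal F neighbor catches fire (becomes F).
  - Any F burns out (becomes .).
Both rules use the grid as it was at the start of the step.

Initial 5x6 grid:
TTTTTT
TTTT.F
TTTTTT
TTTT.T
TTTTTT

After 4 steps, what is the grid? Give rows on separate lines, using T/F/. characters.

Step 1: 2 trees catch fire, 1 burn out
  TTTTTF
  TTTT..
  TTTTTF
  TTTT.T
  TTTTTT
Step 2: 3 trees catch fire, 2 burn out
  TTTTF.
  TTTT..
  TTTTF.
  TTTT.F
  TTTTTT
Step 3: 3 trees catch fire, 3 burn out
  TTTF..
  TTTT..
  TTTF..
  TTTT..
  TTTTTF
Step 4: 5 trees catch fire, 3 burn out
  TTF...
  TTTF..
  TTF...
  TTTF..
  TTTTF.

TTF...
TTTF..
TTF...
TTTF..
TTTTF.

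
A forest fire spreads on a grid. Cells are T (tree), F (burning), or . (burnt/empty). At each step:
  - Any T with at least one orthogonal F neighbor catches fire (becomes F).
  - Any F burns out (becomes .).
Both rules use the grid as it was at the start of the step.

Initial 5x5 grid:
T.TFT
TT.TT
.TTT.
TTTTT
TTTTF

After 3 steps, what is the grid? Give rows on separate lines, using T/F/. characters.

Step 1: 5 trees catch fire, 2 burn out
  T.F.F
  TT.FT
  .TTT.
  TTTTF
  TTTF.
Step 2: 4 trees catch fire, 5 burn out
  T....
  TT..F
  .TTF.
  TTTF.
  TTF..
Step 3: 3 trees catch fire, 4 burn out
  T....
  TT...
  .TF..
  TTF..
  TF...

T....
TT...
.TF..
TTF..
TF...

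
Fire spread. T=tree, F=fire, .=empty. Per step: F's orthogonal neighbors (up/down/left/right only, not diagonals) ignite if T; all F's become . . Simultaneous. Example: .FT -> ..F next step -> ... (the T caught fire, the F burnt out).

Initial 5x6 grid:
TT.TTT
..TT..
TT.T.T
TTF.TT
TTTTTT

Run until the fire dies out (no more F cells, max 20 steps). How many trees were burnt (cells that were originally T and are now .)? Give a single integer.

Step 1: +2 fires, +1 burnt (F count now 2)
Step 2: +4 fires, +2 burnt (F count now 4)
Step 3: +3 fires, +4 burnt (F count now 3)
Step 4: +2 fires, +3 burnt (F count now 2)
Step 5: +1 fires, +2 burnt (F count now 1)
Step 6: +1 fires, +1 burnt (F count now 1)
Step 7: +0 fires, +1 burnt (F count now 0)
Fire out after step 7
Initially T: 21, now '.': 22
Total burnt (originally-T cells now '.'): 13

Answer: 13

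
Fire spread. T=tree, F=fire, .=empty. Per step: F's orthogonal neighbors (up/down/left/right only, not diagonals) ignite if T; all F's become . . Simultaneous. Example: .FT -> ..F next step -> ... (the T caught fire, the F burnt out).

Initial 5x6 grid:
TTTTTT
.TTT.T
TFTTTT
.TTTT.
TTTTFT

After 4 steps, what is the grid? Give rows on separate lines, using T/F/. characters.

Step 1: 7 trees catch fire, 2 burn out
  TTTTTT
  .FTT.T
  F.FTTT
  .FTTF.
  TTTF.F
Step 2: 8 trees catch fire, 7 burn out
  TFTTTT
  ..FT.T
  ...FFT
  ..FF..
  TFF...
Step 3: 5 trees catch fire, 8 burn out
  F.FTTT
  ...F.T
  .....F
  ......
  F.....
Step 4: 2 trees catch fire, 5 burn out
  ...FTT
  .....F
  ......
  ......
  ......

...FTT
.....F
......
......
......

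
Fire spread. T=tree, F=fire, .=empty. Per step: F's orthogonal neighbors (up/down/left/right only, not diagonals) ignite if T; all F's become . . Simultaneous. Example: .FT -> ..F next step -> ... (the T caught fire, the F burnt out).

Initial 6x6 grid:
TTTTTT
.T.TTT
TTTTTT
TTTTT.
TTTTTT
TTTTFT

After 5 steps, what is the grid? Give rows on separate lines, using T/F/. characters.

Step 1: 3 trees catch fire, 1 burn out
  TTTTTT
  .T.TTT
  TTTTTT
  TTTTT.
  TTTTFT
  TTTF.F
Step 2: 4 trees catch fire, 3 burn out
  TTTTTT
  .T.TTT
  TTTTTT
  TTTTF.
  TTTF.F
  TTF...
Step 3: 4 trees catch fire, 4 burn out
  TTTTTT
  .T.TTT
  TTTTFT
  TTTF..
  TTF...
  TF....
Step 4: 6 trees catch fire, 4 burn out
  TTTTTT
  .T.TFT
  TTTF.F
  TTF...
  TF....
  F.....
Step 5: 6 trees catch fire, 6 burn out
  TTTTFT
  .T.F.F
  TTF...
  TF....
  F.....
  ......

TTTTFT
.T.F.F
TTF...
TF....
F.....
......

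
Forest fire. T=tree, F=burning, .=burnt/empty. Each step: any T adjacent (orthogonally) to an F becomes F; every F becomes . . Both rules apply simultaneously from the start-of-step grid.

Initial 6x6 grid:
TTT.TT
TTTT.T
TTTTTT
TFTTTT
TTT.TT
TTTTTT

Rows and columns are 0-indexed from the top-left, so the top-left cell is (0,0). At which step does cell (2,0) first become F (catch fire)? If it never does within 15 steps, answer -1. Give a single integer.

Step 1: cell (2,0)='T' (+4 fires, +1 burnt)
Step 2: cell (2,0)='F' (+7 fires, +4 burnt)
  -> target ignites at step 2
Step 3: cell (2,0)='.' (+7 fires, +7 burnt)
Step 4: cell (2,0)='.' (+7 fires, +7 burnt)
Step 5: cell (2,0)='.' (+3 fires, +7 burnt)
Step 6: cell (2,0)='.' (+2 fires, +3 burnt)
Step 7: cell (2,0)='.' (+1 fires, +2 burnt)
Step 8: cell (2,0)='.' (+1 fires, +1 burnt)
Step 9: cell (2,0)='.' (+0 fires, +1 burnt)
  fire out at step 9

2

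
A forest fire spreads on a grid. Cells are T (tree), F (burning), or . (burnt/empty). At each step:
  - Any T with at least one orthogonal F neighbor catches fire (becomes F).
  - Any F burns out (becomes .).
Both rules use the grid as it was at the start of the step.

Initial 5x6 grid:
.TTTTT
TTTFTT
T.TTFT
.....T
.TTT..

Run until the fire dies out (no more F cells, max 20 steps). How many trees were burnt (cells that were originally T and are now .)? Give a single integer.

Answer: 15

Derivation:
Step 1: +5 fires, +2 burnt (F count now 5)
Step 2: +6 fires, +5 burnt (F count now 6)
Step 3: +3 fires, +6 burnt (F count now 3)
Step 4: +1 fires, +3 burnt (F count now 1)
Step 5: +0 fires, +1 burnt (F count now 0)
Fire out after step 5
Initially T: 18, now '.': 27
Total burnt (originally-T cells now '.'): 15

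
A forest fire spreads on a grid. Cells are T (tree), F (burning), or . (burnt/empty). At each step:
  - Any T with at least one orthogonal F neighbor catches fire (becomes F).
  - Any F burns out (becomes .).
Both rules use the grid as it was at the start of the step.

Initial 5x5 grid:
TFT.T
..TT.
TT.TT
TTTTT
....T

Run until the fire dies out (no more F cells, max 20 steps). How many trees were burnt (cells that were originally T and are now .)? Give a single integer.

Answer: 14

Derivation:
Step 1: +2 fires, +1 burnt (F count now 2)
Step 2: +1 fires, +2 burnt (F count now 1)
Step 3: +1 fires, +1 burnt (F count now 1)
Step 4: +1 fires, +1 burnt (F count now 1)
Step 5: +2 fires, +1 burnt (F count now 2)
Step 6: +2 fires, +2 burnt (F count now 2)
Step 7: +2 fires, +2 burnt (F count now 2)
Step 8: +2 fires, +2 burnt (F count now 2)
Step 9: +1 fires, +2 burnt (F count now 1)
Step 10: +0 fires, +1 burnt (F count now 0)
Fire out after step 10
Initially T: 15, now '.': 24
Total burnt (originally-T cells now '.'): 14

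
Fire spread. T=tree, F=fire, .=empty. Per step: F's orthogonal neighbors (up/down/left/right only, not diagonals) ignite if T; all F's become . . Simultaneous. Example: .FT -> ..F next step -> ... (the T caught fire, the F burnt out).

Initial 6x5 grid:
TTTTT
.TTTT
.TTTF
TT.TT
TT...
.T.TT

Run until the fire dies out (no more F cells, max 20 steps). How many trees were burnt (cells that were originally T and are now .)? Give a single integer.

Answer: 19

Derivation:
Step 1: +3 fires, +1 burnt (F count now 3)
Step 2: +4 fires, +3 burnt (F count now 4)
Step 3: +3 fires, +4 burnt (F count now 3)
Step 4: +3 fires, +3 burnt (F count now 3)
Step 5: +3 fires, +3 burnt (F count now 3)
Step 6: +3 fires, +3 burnt (F count now 3)
Step 7: +0 fires, +3 burnt (F count now 0)
Fire out after step 7
Initially T: 21, now '.': 28
Total burnt (originally-T cells now '.'): 19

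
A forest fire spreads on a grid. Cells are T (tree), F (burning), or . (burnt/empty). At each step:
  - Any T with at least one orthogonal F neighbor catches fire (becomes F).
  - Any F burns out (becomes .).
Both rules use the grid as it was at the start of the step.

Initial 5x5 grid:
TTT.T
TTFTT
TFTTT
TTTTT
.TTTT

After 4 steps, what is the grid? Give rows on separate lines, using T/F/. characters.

Step 1: 6 trees catch fire, 2 burn out
  TTF.T
  TF.FT
  F.FTT
  TFTTT
  .TTTT
Step 2: 7 trees catch fire, 6 burn out
  TF..T
  F...F
  ...FT
  F.FTT
  .FTTT
Step 3: 5 trees catch fire, 7 burn out
  F...F
  .....
  ....F
  ...FT
  ..FTT
Step 4: 2 trees catch fire, 5 burn out
  .....
  .....
  .....
  ....F
  ...FT

.....
.....
.....
....F
...FT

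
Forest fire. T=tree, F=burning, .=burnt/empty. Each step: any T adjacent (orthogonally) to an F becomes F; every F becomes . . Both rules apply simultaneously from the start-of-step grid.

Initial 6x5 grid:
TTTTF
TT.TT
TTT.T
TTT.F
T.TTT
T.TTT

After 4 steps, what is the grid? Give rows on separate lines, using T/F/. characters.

Step 1: 4 trees catch fire, 2 burn out
  TTTF.
  TT.TF
  TTT.F
  TTT..
  T.TTF
  T.TTT
Step 2: 4 trees catch fire, 4 burn out
  TTF..
  TT.F.
  TTT..
  TTT..
  T.TF.
  T.TTF
Step 3: 3 trees catch fire, 4 burn out
  TF...
  TT...
  TTT..
  TTT..
  T.F..
  T.TF.
Step 4: 4 trees catch fire, 3 burn out
  F....
  TF...
  TTT..
  TTF..
  T....
  T.F..

F....
TF...
TTT..
TTF..
T....
T.F..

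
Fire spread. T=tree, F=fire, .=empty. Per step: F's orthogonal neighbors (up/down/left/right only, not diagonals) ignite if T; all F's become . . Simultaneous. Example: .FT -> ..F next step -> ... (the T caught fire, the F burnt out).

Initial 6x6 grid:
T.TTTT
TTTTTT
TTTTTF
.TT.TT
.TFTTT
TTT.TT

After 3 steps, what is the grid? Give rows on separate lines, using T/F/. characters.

Step 1: 7 trees catch fire, 2 burn out
  T.TTTT
  TTTTTF
  TTTTF.
  .TF.TF
  .F.FTT
  TTF.TT
Step 2: 9 trees catch fire, 7 burn out
  T.TTTF
  TTTTF.
  TTFF..
  .F..F.
  ....FF
  TF..TT
Step 3: 7 trees catch fire, 9 burn out
  T.TTF.
  TTFF..
  TF....
  ......
  ......
  F...FF

T.TTF.
TTFF..
TF....
......
......
F...FF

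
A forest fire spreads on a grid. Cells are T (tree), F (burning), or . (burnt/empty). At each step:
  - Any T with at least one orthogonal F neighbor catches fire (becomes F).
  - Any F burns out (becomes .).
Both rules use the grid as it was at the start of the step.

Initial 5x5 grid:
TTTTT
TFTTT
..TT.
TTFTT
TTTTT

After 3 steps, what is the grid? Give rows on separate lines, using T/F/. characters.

Step 1: 7 trees catch fire, 2 burn out
  TFTTT
  F.FTT
  ..FT.
  TF.FT
  TTFTT
Step 2: 8 trees catch fire, 7 burn out
  F.FTT
  ...FT
  ...F.
  F...F
  TF.FT
Step 3: 4 trees catch fire, 8 burn out
  ...FT
  ....F
  .....
  .....
  F...F

...FT
....F
.....
.....
F...F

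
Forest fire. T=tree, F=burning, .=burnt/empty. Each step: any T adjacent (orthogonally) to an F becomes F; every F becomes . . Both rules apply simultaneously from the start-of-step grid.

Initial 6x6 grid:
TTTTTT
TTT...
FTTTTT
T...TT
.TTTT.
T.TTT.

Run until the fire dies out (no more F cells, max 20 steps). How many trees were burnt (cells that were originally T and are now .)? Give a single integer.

Answer: 24

Derivation:
Step 1: +3 fires, +1 burnt (F count now 3)
Step 2: +3 fires, +3 burnt (F count now 3)
Step 3: +3 fires, +3 burnt (F count now 3)
Step 4: +2 fires, +3 burnt (F count now 2)
Step 5: +3 fires, +2 burnt (F count now 3)
Step 6: +3 fires, +3 burnt (F count now 3)
Step 7: +3 fires, +3 burnt (F count now 3)
Step 8: +2 fires, +3 burnt (F count now 2)
Step 9: +2 fires, +2 burnt (F count now 2)
Step 10: +0 fires, +2 burnt (F count now 0)
Fire out after step 10
Initially T: 25, now '.': 35
Total burnt (originally-T cells now '.'): 24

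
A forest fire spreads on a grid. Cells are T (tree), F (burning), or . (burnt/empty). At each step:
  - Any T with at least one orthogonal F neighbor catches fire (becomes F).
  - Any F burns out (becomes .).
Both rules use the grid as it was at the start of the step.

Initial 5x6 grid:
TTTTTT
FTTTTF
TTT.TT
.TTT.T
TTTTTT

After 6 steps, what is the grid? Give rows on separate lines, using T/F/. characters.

Step 1: 6 trees catch fire, 2 burn out
  FTTTTF
  .FTTF.
  FTT.TF
  .TTT.T
  TTTTTT
Step 2: 7 trees catch fire, 6 burn out
  .FTTF.
  ..FF..
  .FT.F.
  .TTT.F
  TTTTTT
Step 3: 5 trees catch fire, 7 burn out
  ..FF..
  ......
  ..F...
  .FTT..
  TTTTTF
Step 4: 3 trees catch fire, 5 burn out
  ......
  ......
  ......
  ..FT..
  TFTTF.
Step 5: 4 trees catch fire, 3 burn out
  ......
  ......
  ......
  ...F..
  F.FF..
Step 6: 0 trees catch fire, 4 burn out
  ......
  ......
  ......
  ......
  ......

......
......
......
......
......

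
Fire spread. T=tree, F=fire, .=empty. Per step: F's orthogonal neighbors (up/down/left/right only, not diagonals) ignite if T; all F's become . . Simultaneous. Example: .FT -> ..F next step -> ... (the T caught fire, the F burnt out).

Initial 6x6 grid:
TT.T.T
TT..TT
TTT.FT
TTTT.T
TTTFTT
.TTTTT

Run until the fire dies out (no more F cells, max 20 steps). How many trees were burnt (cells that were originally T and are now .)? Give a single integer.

Answer: 26

Derivation:
Step 1: +6 fires, +2 burnt (F count now 6)
Step 2: +7 fires, +6 burnt (F count now 7)
Step 3: +6 fires, +7 burnt (F count now 6)
Step 4: +2 fires, +6 burnt (F count now 2)
Step 5: +2 fires, +2 burnt (F count now 2)
Step 6: +2 fires, +2 burnt (F count now 2)
Step 7: +1 fires, +2 burnt (F count now 1)
Step 8: +0 fires, +1 burnt (F count now 0)
Fire out after step 8
Initially T: 27, now '.': 35
Total burnt (originally-T cells now '.'): 26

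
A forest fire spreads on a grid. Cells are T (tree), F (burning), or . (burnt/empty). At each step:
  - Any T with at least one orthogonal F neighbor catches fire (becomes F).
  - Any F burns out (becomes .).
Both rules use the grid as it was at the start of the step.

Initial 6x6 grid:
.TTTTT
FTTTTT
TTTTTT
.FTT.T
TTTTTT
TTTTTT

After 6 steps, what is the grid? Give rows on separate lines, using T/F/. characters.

Step 1: 5 trees catch fire, 2 burn out
  .TTTTT
  .FTTTT
  FFTTTT
  ..FT.T
  TFTTTT
  TTTTTT
Step 2: 7 trees catch fire, 5 burn out
  .FTTTT
  ..FTTT
  ..FTTT
  ...F.T
  F.FTTT
  TFTTTT
Step 3: 6 trees catch fire, 7 burn out
  ..FTTT
  ...FTT
  ...FTT
  .....T
  ...FTT
  F.FTTT
Step 4: 5 trees catch fire, 6 burn out
  ...FTT
  ....FT
  ....FT
  .....T
  ....FT
  ...FTT
Step 5: 5 trees catch fire, 5 burn out
  ....FT
  .....F
  .....F
  .....T
  .....F
  ....FT
Step 6: 3 trees catch fire, 5 burn out
  .....F
  ......
  ......
  .....F
  ......
  .....F

.....F
......
......
.....F
......
.....F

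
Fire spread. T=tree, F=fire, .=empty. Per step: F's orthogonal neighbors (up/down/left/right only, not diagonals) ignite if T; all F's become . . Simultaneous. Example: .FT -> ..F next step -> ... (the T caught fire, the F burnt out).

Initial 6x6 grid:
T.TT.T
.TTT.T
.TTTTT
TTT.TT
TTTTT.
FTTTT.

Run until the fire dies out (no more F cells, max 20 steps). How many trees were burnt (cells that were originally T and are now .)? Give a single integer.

Step 1: +2 fires, +1 burnt (F count now 2)
Step 2: +3 fires, +2 burnt (F count now 3)
Step 3: +3 fires, +3 burnt (F count now 3)
Step 4: +4 fires, +3 burnt (F count now 4)
Step 5: +3 fires, +4 burnt (F count now 3)
Step 6: +3 fires, +3 burnt (F count now 3)
Step 7: +4 fires, +3 burnt (F count now 4)
Step 8: +2 fires, +4 burnt (F count now 2)
Step 9: +1 fires, +2 burnt (F count now 1)
Step 10: +1 fires, +1 burnt (F count now 1)
Step 11: +0 fires, +1 burnt (F count now 0)
Fire out after step 11
Initially T: 27, now '.': 35
Total burnt (originally-T cells now '.'): 26

Answer: 26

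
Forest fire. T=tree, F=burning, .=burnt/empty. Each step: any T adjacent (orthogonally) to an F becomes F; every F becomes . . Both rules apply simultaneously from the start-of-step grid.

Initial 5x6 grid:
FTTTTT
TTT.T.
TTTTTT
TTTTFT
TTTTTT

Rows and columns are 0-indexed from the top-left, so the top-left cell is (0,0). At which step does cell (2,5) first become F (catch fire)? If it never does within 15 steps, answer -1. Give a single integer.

Step 1: cell (2,5)='T' (+6 fires, +2 burnt)
Step 2: cell (2,5)='F' (+9 fires, +6 burnt)
  -> target ignites at step 2
Step 3: cell (2,5)='.' (+8 fires, +9 burnt)
Step 4: cell (2,5)='.' (+3 fires, +8 burnt)
Step 5: cell (2,5)='.' (+0 fires, +3 burnt)
  fire out at step 5

2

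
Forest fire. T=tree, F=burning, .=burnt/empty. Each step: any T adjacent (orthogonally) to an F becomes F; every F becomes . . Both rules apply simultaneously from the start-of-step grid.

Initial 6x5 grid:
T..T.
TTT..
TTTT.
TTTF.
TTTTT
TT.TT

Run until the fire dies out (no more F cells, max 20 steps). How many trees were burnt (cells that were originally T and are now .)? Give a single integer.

Answer: 20

Derivation:
Step 1: +3 fires, +1 burnt (F count now 3)
Step 2: +5 fires, +3 burnt (F count now 5)
Step 3: +5 fires, +5 burnt (F count now 5)
Step 4: +4 fires, +5 burnt (F count now 4)
Step 5: +2 fires, +4 burnt (F count now 2)
Step 6: +1 fires, +2 burnt (F count now 1)
Step 7: +0 fires, +1 burnt (F count now 0)
Fire out after step 7
Initially T: 21, now '.': 29
Total burnt (originally-T cells now '.'): 20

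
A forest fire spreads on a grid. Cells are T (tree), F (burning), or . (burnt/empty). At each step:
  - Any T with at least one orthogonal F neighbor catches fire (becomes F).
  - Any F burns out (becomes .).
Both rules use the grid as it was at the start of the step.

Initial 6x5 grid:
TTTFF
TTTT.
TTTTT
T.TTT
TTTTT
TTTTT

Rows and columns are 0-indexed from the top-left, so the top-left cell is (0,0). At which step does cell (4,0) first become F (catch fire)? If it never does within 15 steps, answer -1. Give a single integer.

Step 1: cell (4,0)='T' (+2 fires, +2 burnt)
Step 2: cell (4,0)='T' (+3 fires, +2 burnt)
Step 3: cell (4,0)='T' (+5 fires, +3 burnt)
Step 4: cell (4,0)='T' (+5 fires, +5 burnt)
Step 5: cell (4,0)='T' (+4 fires, +5 burnt)
Step 6: cell (4,0)='T' (+4 fires, +4 burnt)
Step 7: cell (4,0)='F' (+2 fires, +4 burnt)
  -> target ignites at step 7
Step 8: cell (4,0)='.' (+1 fires, +2 burnt)
Step 9: cell (4,0)='.' (+0 fires, +1 burnt)
  fire out at step 9

7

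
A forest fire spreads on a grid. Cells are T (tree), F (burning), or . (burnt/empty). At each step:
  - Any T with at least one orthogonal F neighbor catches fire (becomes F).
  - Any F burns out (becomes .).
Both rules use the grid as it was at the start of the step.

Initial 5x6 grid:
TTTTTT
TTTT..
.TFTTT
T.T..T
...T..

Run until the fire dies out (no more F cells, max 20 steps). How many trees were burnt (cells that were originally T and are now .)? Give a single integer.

Answer: 16

Derivation:
Step 1: +4 fires, +1 burnt (F count now 4)
Step 2: +4 fires, +4 burnt (F count now 4)
Step 3: +4 fires, +4 burnt (F count now 4)
Step 4: +3 fires, +4 burnt (F count now 3)
Step 5: +1 fires, +3 burnt (F count now 1)
Step 6: +0 fires, +1 burnt (F count now 0)
Fire out after step 6
Initially T: 18, now '.': 28
Total burnt (originally-T cells now '.'): 16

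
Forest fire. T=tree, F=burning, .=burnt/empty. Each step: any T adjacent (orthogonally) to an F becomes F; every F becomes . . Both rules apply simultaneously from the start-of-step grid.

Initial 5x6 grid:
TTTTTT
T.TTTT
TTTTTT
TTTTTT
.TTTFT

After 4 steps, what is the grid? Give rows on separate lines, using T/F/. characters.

Step 1: 3 trees catch fire, 1 burn out
  TTTTTT
  T.TTTT
  TTTTTT
  TTTTFT
  .TTF.F
Step 2: 4 trees catch fire, 3 burn out
  TTTTTT
  T.TTTT
  TTTTFT
  TTTF.F
  .TF...
Step 3: 5 trees catch fire, 4 burn out
  TTTTTT
  T.TTFT
  TTTF.F
  TTF...
  .F....
Step 4: 5 trees catch fire, 5 burn out
  TTTTFT
  T.TF.F
  TTF...
  TF....
  ......

TTTTFT
T.TF.F
TTF...
TF....
......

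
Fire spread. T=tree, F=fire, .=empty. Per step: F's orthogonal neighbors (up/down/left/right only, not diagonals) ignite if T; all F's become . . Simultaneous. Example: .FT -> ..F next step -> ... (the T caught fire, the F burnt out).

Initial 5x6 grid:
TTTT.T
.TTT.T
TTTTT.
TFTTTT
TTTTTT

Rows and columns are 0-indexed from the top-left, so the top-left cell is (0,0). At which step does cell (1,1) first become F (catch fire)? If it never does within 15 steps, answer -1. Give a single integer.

Step 1: cell (1,1)='T' (+4 fires, +1 burnt)
Step 2: cell (1,1)='F' (+6 fires, +4 burnt)
  -> target ignites at step 2
Step 3: cell (1,1)='.' (+5 fires, +6 burnt)
Step 4: cell (1,1)='.' (+6 fires, +5 burnt)
Step 5: cell (1,1)='.' (+2 fires, +6 burnt)
Step 6: cell (1,1)='.' (+0 fires, +2 burnt)
  fire out at step 6

2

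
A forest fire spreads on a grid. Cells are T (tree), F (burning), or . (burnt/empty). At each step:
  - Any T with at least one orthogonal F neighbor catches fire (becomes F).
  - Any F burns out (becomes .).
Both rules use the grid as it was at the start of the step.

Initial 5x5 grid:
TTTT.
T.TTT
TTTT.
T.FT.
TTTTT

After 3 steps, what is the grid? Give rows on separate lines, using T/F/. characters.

Step 1: 3 trees catch fire, 1 burn out
  TTTT.
  T.TTT
  TTFT.
  T..F.
  TTFTT
Step 2: 5 trees catch fire, 3 burn out
  TTTT.
  T.FTT
  TF.F.
  T....
  TF.FT
Step 3: 5 trees catch fire, 5 burn out
  TTFT.
  T..FT
  F....
  T....
  F...F

TTFT.
T..FT
F....
T....
F...F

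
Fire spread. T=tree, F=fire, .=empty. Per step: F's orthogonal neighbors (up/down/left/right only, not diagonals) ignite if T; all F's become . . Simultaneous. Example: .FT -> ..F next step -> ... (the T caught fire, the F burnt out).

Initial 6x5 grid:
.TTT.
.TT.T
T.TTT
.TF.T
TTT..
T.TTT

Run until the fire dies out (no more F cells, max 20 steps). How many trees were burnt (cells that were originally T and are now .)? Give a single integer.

Step 1: +3 fires, +1 burnt (F count now 3)
Step 2: +4 fires, +3 burnt (F count now 4)
Step 3: +5 fires, +4 burnt (F count now 5)
Step 4: +6 fires, +5 burnt (F count now 6)
Step 5: +0 fires, +6 burnt (F count now 0)
Fire out after step 5
Initially T: 19, now '.': 29
Total burnt (originally-T cells now '.'): 18

Answer: 18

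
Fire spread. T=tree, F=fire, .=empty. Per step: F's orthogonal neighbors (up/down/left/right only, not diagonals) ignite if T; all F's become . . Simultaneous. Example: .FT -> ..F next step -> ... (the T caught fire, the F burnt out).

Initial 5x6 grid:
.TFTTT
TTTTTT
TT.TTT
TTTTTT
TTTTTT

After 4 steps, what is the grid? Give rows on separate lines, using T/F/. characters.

Step 1: 3 trees catch fire, 1 burn out
  .F.FTT
  TTFTTT
  TT.TTT
  TTTTTT
  TTTTTT
Step 2: 3 trees catch fire, 3 burn out
  ....FT
  TF.FTT
  TT.TTT
  TTTTTT
  TTTTTT
Step 3: 5 trees catch fire, 3 burn out
  .....F
  F...FT
  TF.FTT
  TTTTTT
  TTTTTT
Step 4: 5 trees catch fire, 5 burn out
  ......
  .....F
  F...FT
  TFTFTT
  TTTTTT

......
.....F
F...FT
TFTFTT
TTTTTT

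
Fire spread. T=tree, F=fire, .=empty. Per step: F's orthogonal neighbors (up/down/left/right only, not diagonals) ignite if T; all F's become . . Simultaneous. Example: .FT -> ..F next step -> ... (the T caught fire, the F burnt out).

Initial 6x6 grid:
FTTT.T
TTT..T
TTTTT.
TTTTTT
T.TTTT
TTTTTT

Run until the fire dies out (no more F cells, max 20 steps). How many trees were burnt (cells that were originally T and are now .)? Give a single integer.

Answer: 28

Derivation:
Step 1: +2 fires, +1 burnt (F count now 2)
Step 2: +3 fires, +2 burnt (F count now 3)
Step 3: +4 fires, +3 burnt (F count now 4)
Step 4: +3 fires, +4 burnt (F count now 3)
Step 5: +3 fires, +3 burnt (F count now 3)
Step 6: +4 fires, +3 burnt (F count now 4)
Step 7: +3 fires, +4 burnt (F count now 3)
Step 8: +3 fires, +3 burnt (F count now 3)
Step 9: +2 fires, +3 burnt (F count now 2)
Step 10: +1 fires, +2 burnt (F count now 1)
Step 11: +0 fires, +1 burnt (F count now 0)
Fire out after step 11
Initially T: 30, now '.': 34
Total burnt (originally-T cells now '.'): 28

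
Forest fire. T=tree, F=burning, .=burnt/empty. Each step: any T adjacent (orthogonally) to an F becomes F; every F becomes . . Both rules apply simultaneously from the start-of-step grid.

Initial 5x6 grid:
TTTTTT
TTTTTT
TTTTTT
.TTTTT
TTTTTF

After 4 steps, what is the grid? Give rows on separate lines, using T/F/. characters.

Step 1: 2 trees catch fire, 1 burn out
  TTTTTT
  TTTTTT
  TTTTTT
  .TTTTF
  TTTTF.
Step 2: 3 trees catch fire, 2 burn out
  TTTTTT
  TTTTTT
  TTTTTF
  .TTTF.
  TTTF..
Step 3: 4 trees catch fire, 3 burn out
  TTTTTT
  TTTTTF
  TTTTF.
  .TTF..
  TTF...
Step 4: 5 trees catch fire, 4 burn out
  TTTTTF
  TTTTF.
  TTTF..
  .TF...
  TF....

TTTTTF
TTTTF.
TTTF..
.TF...
TF....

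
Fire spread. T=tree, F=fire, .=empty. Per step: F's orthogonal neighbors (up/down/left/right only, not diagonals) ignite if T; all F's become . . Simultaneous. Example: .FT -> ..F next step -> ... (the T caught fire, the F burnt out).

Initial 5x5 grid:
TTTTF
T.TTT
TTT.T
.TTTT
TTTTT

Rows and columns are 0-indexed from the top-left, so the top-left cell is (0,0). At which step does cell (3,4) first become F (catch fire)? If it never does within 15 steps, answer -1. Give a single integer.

Step 1: cell (3,4)='T' (+2 fires, +1 burnt)
Step 2: cell (3,4)='T' (+3 fires, +2 burnt)
Step 3: cell (3,4)='F' (+3 fires, +3 burnt)
  -> target ignites at step 3
Step 4: cell (3,4)='.' (+4 fires, +3 burnt)
Step 5: cell (3,4)='.' (+4 fires, +4 burnt)
Step 6: cell (3,4)='.' (+3 fires, +4 burnt)
Step 7: cell (3,4)='.' (+1 fires, +3 burnt)
Step 8: cell (3,4)='.' (+1 fires, +1 burnt)
Step 9: cell (3,4)='.' (+0 fires, +1 burnt)
  fire out at step 9

3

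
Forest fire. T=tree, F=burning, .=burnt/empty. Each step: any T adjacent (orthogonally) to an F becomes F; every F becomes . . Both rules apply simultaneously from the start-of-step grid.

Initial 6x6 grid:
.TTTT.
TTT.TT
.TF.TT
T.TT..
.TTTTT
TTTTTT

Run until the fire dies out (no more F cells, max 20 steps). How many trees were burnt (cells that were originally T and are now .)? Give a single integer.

Answer: 25

Derivation:
Step 1: +3 fires, +1 burnt (F count now 3)
Step 2: +4 fires, +3 burnt (F count now 4)
Step 3: +6 fires, +4 burnt (F count now 6)
Step 4: +4 fires, +6 burnt (F count now 4)
Step 5: +4 fires, +4 burnt (F count now 4)
Step 6: +3 fires, +4 burnt (F count now 3)
Step 7: +1 fires, +3 burnt (F count now 1)
Step 8: +0 fires, +1 burnt (F count now 0)
Fire out after step 8
Initially T: 26, now '.': 35
Total burnt (originally-T cells now '.'): 25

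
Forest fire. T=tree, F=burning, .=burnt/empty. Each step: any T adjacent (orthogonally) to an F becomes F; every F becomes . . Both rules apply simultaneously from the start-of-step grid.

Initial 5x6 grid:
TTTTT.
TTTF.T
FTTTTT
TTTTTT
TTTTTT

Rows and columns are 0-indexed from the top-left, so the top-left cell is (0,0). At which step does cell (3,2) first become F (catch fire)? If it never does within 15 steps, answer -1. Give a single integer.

Step 1: cell (3,2)='T' (+6 fires, +2 burnt)
Step 2: cell (3,2)='T' (+9 fires, +6 burnt)
Step 3: cell (3,2)='F' (+6 fires, +9 burnt)
  -> target ignites at step 3
Step 4: cell (3,2)='.' (+4 fires, +6 burnt)
Step 5: cell (3,2)='.' (+1 fires, +4 burnt)
Step 6: cell (3,2)='.' (+0 fires, +1 burnt)
  fire out at step 6

3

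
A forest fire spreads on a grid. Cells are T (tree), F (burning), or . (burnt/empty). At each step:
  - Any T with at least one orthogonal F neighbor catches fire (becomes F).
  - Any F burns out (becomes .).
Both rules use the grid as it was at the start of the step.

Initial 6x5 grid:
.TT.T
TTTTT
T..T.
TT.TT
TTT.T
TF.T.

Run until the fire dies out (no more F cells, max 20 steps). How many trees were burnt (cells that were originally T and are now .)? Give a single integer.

Step 1: +2 fires, +1 burnt (F count now 2)
Step 2: +3 fires, +2 burnt (F count now 3)
Step 3: +1 fires, +3 burnt (F count now 1)
Step 4: +1 fires, +1 burnt (F count now 1)
Step 5: +1 fires, +1 burnt (F count now 1)
Step 6: +1 fires, +1 burnt (F count now 1)
Step 7: +2 fires, +1 burnt (F count now 2)
Step 8: +2 fires, +2 burnt (F count now 2)
Step 9: +2 fires, +2 burnt (F count now 2)
Step 10: +2 fires, +2 burnt (F count now 2)
Step 11: +1 fires, +2 burnt (F count now 1)
Step 12: +1 fires, +1 burnt (F count now 1)
Step 13: +0 fires, +1 burnt (F count now 0)
Fire out after step 13
Initially T: 20, now '.': 29
Total burnt (originally-T cells now '.'): 19

Answer: 19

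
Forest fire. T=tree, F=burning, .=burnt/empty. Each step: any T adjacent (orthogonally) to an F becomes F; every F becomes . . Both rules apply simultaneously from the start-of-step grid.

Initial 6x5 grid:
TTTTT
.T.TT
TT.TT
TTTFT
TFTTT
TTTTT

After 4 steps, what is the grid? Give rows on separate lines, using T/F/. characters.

Step 1: 8 trees catch fire, 2 burn out
  TTTTT
  .T.TT
  TT.FT
  TFF.F
  F.FFT
  TFTTT
Step 2: 8 trees catch fire, 8 burn out
  TTTTT
  .T.FT
  TF..F
  F....
  ....F
  F.FFT
Step 3: 5 trees catch fire, 8 burn out
  TTTFT
  .F..F
  F....
  .....
  .....
  ....F
Step 4: 3 trees catch fire, 5 burn out
  TFF.F
  .....
  .....
  .....
  .....
  .....

TFF.F
.....
.....
.....
.....
.....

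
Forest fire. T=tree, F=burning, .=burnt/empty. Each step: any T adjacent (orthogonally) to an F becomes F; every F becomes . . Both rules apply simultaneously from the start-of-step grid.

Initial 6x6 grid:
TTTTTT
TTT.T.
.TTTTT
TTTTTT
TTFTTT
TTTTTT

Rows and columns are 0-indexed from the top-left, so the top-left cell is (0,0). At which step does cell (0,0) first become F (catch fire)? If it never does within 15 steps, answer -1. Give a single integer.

Step 1: cell (0,0)='T' (+4 fires, +1 burnt)
Step 2: cell (0,0)='T' (+7 fires, +4 burnt)
Step 3: cell (0,0)='T' (+8 fires, +7 burnt)
Step 4: cell (0,0)='T' (+5 fires, +8 burnt)
Step 5: cell (0,0)='T' (+5 fires, +5 burnt)
Step 6: cell (0,0)='F' (+2 fires, +5 burnt)
  -> target ignites at step 6
Step 7: cell (0,0)='.' (+1 fires, +2 burnt)
Step 8: cell (0,0)='.' (+0 fires, +1 burnt)
  fire out at step 8

6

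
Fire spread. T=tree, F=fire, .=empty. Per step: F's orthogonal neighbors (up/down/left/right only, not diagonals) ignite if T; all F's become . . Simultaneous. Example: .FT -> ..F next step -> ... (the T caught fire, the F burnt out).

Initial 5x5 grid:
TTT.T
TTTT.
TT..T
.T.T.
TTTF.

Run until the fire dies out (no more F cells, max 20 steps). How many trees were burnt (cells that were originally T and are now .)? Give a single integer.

Answer: 14

Derivation:
Step 1: +2 fires, +1 burnt (F count now 2)
Step 2: +1 fires, +2 burnt (F count now 1)
Step 3: +2 fires, +1 burnt (F count now 2)
Step 4: +1 fires, +2 burnt (F count now 1)
Step 5: +2 fires, +1 burnt (F count now 2)
Step 6: +3 fires, +2 burnt (F count now 3)
Step 7: +3 fires, +3 burnt (F count now 3)
Step 8: +0 fires, +3 burnt (F count now 0)
Fire out after step 8
Initially T: 16, now '.': 23
Total burnt (originally-T cells now '.'): 14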